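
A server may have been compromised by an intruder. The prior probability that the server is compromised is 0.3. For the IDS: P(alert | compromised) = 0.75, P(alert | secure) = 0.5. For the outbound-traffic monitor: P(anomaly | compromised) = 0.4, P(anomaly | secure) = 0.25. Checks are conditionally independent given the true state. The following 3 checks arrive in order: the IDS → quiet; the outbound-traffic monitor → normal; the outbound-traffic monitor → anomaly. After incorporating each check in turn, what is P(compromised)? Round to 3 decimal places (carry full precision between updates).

0.215

After the IDS='quiet': P(compromised) = 0.25·0.3000 / (0.25·0.3000 + 0.5·0.7000) ≈ 0.1765
After the outbound-traffic monitor='normal': P(compromised) = 0.6·0.1765 / (0.6·0.1765 + 0.75·0.8235) ≈ 0.1463
After the outbound-traffic monitor='anomaly': P(compromised) = 0.4·0.1463 / (0.4·0.1463 + 0.25·0.8537) ≈ 0.2152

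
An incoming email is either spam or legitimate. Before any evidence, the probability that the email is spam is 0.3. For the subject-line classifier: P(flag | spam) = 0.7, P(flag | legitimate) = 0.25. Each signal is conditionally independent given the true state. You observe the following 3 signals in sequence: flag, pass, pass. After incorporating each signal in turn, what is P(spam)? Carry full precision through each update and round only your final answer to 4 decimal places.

0.1611

Apply Bayes' rule sequentially, carrying P(spam) forward.
After 'flag': P(spam) = 0.7·0.3000 / (0.7·0.3000 + 0.25·0.7000) ≈ 0.5455
After 'pass': P(spam) = 0.3·0.5455 / (0.3·0.5455 + 0.75·0.4545) ≈ 0.3243
After 'pass': P(spam) = 0.3·0.3243 / (0.3·0.3243 + 0.75·0.6757) ≈ 0.1611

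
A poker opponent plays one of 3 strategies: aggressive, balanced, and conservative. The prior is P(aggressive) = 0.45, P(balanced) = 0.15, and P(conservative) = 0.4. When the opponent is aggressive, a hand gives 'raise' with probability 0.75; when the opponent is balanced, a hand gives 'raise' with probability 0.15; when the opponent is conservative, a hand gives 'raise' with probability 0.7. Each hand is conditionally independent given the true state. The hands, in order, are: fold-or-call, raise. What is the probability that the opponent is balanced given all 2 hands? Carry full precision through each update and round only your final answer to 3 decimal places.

Apply Bayes' rule sequentially, carrying P(balanced) forward.
After 'fold-or-call': normaliser = 0.25·0.4500 + 0.85·0.1500 + 0.3·0.4000; P(aggressive) ≈ 0.3125, P(balanced) ≈ 0.3542, P(conservative) ≈ 0.3333
After 'raise': normaliser = 0.75·0.3125 + 0.15·0.3542 + 0.7·0.3333; P(aggressive) ≈ 0.4500, P(balanced) ≈ 0.1020, P(conservative) ≈ 0.4480

0.102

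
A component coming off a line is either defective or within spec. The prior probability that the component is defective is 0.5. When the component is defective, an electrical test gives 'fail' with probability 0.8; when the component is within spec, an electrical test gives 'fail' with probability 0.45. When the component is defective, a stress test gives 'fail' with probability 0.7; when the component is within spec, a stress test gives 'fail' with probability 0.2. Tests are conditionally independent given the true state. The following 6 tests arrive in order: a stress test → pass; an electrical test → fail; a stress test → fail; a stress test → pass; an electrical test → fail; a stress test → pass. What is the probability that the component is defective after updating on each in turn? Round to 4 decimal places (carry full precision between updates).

0.3684

Each posterior becomes the prior for the next update.
After a stress test='pass': P(defective) = 0.3·0.5000 / (0.3·0.5000 + 0.8·0.5000) ≈ 0.2727
After an electrical test='fail': P(defective) = 0.8·0.2727 / (0.8·0.2727 + 0.45·0.7273) ≈ 0.4000
After a stress test='fail': P(defective) = 0.7·0.4000 / (0.7·0.4000 + 0.2·0.6000) ≈ 0.7000
After a stress test='pass': P(defective) = 0.3·0.7000 / (0.3·0.7000 + 0.8·0.3000) ≈ 0.4667
After an electrical test='fail': P(defective) = 0.8·0.4667 / (0.8·0.4667 + 0.45·0.5333) ≈ 0.6087
After a stress test='pass': P(defective) = 0.3·0.6087 / (0.3·0.6087 + 0.8·0.3913) ≈ 0.3684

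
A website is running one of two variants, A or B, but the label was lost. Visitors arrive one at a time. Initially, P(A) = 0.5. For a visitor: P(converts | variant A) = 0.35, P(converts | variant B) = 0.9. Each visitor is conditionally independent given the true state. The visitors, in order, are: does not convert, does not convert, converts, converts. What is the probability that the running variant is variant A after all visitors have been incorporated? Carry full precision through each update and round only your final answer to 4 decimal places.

After 'does not convert': P(A) = 0.65·0.5000 / (0.65·0.5000 + 0.1·0.5000) ≈ 0.8667
After 'does not convert': P(A) = 0.65·0.8667 / (0.65·0.8667 + 0.1·0.1333) ≈ 0.9769
After 'converts': P(A) = 0.35·0.9769 / (0.35·0.9769 + 0.9·0.0231) ≈ 0.9426
After 'converts': P(A) = 0.35·0.9426 / (0.35·0.9426 + 0.9·0.0574) ≈ 0.8647

0.8647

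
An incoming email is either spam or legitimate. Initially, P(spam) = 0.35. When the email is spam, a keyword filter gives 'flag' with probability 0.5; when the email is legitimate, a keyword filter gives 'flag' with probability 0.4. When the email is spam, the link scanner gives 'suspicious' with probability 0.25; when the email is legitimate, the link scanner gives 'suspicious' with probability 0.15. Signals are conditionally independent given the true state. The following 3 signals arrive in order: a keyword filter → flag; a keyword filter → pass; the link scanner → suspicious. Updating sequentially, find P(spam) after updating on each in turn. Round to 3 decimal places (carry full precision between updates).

After a keyword filter='flag': P(spam) = 0.5·0.3500 / (0.5·0.3500 + 0.4·0.6500) ≈ 0.4023
After a keyword filter='pass': P(spam) = 0.5·0.4023 / (0.5·0.4023 + 0.6·0.5977) ≈ 0.3593
After the link scanner='suspicious': P(spam) = 0.25·0.3593 / (0.25·0.3593 + 0.15·0.6407) ≈ 0.4832

0.483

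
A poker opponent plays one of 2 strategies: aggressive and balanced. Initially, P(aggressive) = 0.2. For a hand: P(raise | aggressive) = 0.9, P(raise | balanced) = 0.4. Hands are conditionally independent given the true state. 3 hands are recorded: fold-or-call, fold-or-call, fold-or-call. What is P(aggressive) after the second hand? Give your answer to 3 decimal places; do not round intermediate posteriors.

0.007

After 'fold-or-call': P(aggressive) = 0.1·0.2000 / (0.1·0.2000 + 0.6·0.8000) ≈ 0.0400
After 'fold-or-call': P(aggressive) = 0.1·0.0400 / (0.1·0.0400 + 0.6·0.9600) ≈ 0.0069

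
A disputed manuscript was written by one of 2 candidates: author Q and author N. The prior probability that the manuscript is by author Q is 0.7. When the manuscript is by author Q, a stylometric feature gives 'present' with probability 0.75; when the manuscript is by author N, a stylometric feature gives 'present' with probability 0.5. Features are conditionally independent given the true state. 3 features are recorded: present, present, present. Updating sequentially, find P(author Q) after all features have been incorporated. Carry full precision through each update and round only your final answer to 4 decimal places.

After 'present': P(author Q) = 0.75·0.7000 / (0.75·0.7000 + 0.5·0.3000) ≈ 0.7778
After 'present': P(author Q) = 0.75·0.7778 / (0.75·0.7778 + 0.5·0.2222) ≈ 0.8400
After 'present': P(author Q) = 0.75·0.8400 / (0.75·0.8400 + 0.5·0.1600) ≈ 0.8873

0.8873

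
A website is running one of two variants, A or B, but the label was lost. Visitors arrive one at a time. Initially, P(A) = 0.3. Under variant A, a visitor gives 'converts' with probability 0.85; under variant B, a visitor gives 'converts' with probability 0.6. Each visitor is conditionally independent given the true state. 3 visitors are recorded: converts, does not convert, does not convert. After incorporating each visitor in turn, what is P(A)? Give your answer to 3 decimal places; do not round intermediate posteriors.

0.079

After 'converts': P(A) = 0.85·0.3000 / (0.85·0.3000 + 0.6·0.7000) ≈ 0.3778
After 'does not convert': P(A) = 0.15·0.3778 / (0.15·0.3778 + 0.4·0.6222) ≈ 0.1855
After 'does not convert': P(A) = 0.15·0.1855 / (0.15·0.1855 + 0.4·0.8145) ≈ 0.0787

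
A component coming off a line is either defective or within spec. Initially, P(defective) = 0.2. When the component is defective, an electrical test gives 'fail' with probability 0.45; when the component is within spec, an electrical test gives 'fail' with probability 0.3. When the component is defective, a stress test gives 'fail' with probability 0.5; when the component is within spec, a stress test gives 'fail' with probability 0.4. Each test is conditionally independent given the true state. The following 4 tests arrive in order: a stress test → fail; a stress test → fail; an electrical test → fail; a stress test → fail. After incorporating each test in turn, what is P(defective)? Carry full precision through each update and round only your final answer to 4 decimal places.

0.4228

After a stress test='fail': P(defective) = 0.5·0.2000 / (0.5·0.2000 + 0.4·0.8000) ≈ 0.2381
After a stress test='fail': P(defective) = 0.5·0.2381 / (0.5·0.2381 + 0.4·0.7619) ≈ 0.2809
After an electrical test='fail': P(defective) = 0.45·0.2809 / (0.45·0.2809 + 0.3·0.7191) ≈ 0.3695
After a stress test='fail': P(defective) = 0.5·0.3695 / (0.5·0.3695 + 0.4·0.6305) ≈ 0.4228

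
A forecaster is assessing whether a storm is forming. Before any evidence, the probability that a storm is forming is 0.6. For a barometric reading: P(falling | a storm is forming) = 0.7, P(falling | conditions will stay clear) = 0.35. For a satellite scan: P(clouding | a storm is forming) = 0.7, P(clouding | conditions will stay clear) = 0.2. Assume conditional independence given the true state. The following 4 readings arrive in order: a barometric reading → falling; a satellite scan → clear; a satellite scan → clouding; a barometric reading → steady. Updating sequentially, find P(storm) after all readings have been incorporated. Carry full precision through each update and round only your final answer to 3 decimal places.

After a barometric reading='falling': P(storm) = 0.7·0.6000 / (0.7·0.6000 + 0.35·0.4000) ≈ 0.7500
After a satellite scan='clear': P(storm) = 0.3·0.7500 / (0.3·0.7500 + 0.8·0.2500) ≈ 0.5294
After a satellite scan='clouding': P(storm) = 0.7·0.5294 / (0.7·0.5294 + 0.2·0.4706) ≈ 0.7975
After a barometric reading='steady': P(storm) = 0.3·0.7975 / (0.3·0.7975 + 0.65·0.2025) ≈ 0.6451

0.645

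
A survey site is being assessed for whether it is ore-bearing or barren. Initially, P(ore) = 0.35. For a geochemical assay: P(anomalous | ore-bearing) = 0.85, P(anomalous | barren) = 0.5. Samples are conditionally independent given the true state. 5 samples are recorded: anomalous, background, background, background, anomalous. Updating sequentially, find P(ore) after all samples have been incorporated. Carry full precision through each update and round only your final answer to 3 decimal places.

Each posterior becomes the prior for the next update.
After 'anomalous': P(ore) = 0.85·0.3500 / (0.85·0.3500 + 0.5·0.6500) ≈ 0.4779
After 'background': P(ore) = 0.15·0.4779 / (0.15·0.4779 + 0.5·0.5221) ≈ 0.2154
After 'background': P(ore) = 0.15·0.2154 / (0.15·0.2154 + 0.5·0.7846) ≈ 0.0761
After 'background': P(ore) = 0.15·0.0761 / (0.15·0.0761 + 0.5·0.9239) ≈ 0.0241
After 'anomalous': P(ore) = 0.85·0.0241 / (0.85·0.0241 + 0.5·0.9759) ≈ 0.0403

0.040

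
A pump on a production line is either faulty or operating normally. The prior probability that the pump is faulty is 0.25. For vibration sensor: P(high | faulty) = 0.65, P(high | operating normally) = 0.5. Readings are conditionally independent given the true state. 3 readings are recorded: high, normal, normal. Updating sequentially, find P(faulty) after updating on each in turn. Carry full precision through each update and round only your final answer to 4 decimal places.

After 'high': P(faulty) = 0.65·0.2500 / (0.65·0.2500 + 0.5·0.7500) ≈ 0.3023
After 'normal': P(faulty) = 0.35·0.3023 / (0.35·0.3023 + 0.5·0.6977) ≈ 0.2327
After 'normal': P(faulty) = 0.35·0.2327 / (0.35·0.2327 + 0.5·0.7673) ≈ 0.1751

0.1751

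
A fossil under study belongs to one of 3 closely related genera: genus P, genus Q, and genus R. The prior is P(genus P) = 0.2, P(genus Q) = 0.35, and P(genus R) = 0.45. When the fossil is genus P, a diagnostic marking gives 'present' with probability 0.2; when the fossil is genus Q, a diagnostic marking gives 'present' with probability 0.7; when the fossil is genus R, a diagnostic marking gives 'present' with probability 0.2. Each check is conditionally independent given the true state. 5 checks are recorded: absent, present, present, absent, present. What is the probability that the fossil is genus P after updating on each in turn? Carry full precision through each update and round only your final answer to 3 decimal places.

Each posterior becomes the prior for the next update.
After 'absent': normaliser = 0.8·0.2000 + 0.3·0.3500 + 0.8·0.4500; P(genus P) ≈ 0.2560, P(genus Q) ≈ 0.1680, P(genus R) ≈ 0.5760
After 'present': normaliser = 0.2·0.2560 + 0.7·0.1680 + 0.2·0.5760; P(genus P) ≈ 0.1803, P(genus Q) ≈ 0.4141, P(genus R) ≈ 0.4056
After 'present': normaliser = 0.2·0.1803 + 0.7·0.4141 + 0.2·0.4056; P(genus P) ≈ 0.0886, P(genus Q) ≈ 0.7121, P(genus R) ≈ 0.1993
After 'absent': normaliser = 0.8·0.0886 + 0.3·0.7121 + 0.8·0.1993; P(genus P) ≈ 0.1596, P(genus Q) ≈ 0.4812, P(genus R) ≈ 0.3592
After 'present': normaliser = 0.2·0.1596 + 0.7·0.4812 + 0.2·0.3592; P(genus P) ≈ 0.0725, P(genus Q) ≈ 0.7645, P(genus R) ≈ 0.1630

0.072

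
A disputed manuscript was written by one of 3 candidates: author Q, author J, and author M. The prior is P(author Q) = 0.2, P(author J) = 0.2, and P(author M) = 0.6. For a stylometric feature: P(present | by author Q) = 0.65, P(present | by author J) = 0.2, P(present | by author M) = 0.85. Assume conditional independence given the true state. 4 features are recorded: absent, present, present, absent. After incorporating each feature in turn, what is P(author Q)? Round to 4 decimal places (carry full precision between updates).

0.4104

After 'absent': normaliser = 0.35·0.2000 + 0.8·0.2000 + 0.15·0.6000; P(author Q) ≈ 0.2188, P(author J) ≈ 0.5000, P(author M) ≈ 0.2812
After 'present': normaliser = 0.65·0.2188 + 0.2·0.5000 + 0.85·0.2812; P(author Q) ≈ 0.2955, P(author J) ≈ 0.2078, P(author M) ≈ 0.4968
After 'present': normaliser = 0.65·0.2955 + 0.2·0.2078 + 0.85·0.4968; P(author Q) ≈ 0.2928, P(author J) ≈ 0.0634, P(author M) ≈ 0.6438
After 'absent': normaliser = 0.35·0.2928 + 0.8·0.0634 + 0.15·0.6438; P(author Q) ≈ 0.4104, P(author J) ≈ 0.2030, P(author M) ≈ 0.3867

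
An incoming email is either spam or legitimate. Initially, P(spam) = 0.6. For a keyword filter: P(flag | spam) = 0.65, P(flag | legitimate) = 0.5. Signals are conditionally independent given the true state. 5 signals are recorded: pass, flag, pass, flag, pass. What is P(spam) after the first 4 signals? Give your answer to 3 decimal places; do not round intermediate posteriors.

After 'pass': P(spam) = 0.35·0.6000 / (0.35·0.6000 + 0.5·0.4000) ≈ 0.5122
After 'flag': P(spam) = 0.65·0.5122 / (0.65·0.5122 + 0.5·0.4878) ≈ 0.5772
After 'pass': P(spam) = 0.35·0.5772 / (0.35·0.5772 + 0.5·0.4228) ≈ 0.4886
After 'flag': P(spam) = 0.65·0.4886 / (0.65·0.4886 + 0.5·0.5114) ≈ 0.5540

0.554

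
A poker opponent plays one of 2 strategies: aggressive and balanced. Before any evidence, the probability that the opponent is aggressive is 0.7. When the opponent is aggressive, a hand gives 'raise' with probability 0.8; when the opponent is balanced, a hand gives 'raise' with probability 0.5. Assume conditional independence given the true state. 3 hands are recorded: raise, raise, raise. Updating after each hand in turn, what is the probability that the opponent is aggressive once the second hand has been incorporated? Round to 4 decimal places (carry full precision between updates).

After 'raise': P(aggressive) = 0.8·0.7000 / (0.8·0.7000 + 0.5·0.3000) ≈ 0.7887
After 'raise': P(aggressive) = 0.8·0.7887 / (0.8·0.7887 + 0.5·0.2113) ≈ 0.8566

0.8566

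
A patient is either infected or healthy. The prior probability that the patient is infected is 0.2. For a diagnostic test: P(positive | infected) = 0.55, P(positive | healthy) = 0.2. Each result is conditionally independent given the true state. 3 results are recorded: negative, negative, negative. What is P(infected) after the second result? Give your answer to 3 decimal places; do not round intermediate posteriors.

After 'negative': P(infected) = 0.45·0.2000 / (0.45·0.2000 + 0.8·0.8000) ≈ 0.1233
After 'negative': P(infected) = 0.45·0.1233 / (0.45·0.1233 + 0.8·0.8767) ≈ 0.0733

0.073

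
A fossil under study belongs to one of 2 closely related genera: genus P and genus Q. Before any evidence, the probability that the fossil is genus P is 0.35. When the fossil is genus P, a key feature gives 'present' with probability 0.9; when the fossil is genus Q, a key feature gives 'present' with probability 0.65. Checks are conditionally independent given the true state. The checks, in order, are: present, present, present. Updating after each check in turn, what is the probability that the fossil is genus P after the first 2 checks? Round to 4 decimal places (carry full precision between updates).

0.5080

Apply Bayes' rule sequentially, carrying P(genus P) forward.
After 'present': P(genus P) = 0.9·0.3500 / (0.9·0.3500 + 0.65·0.6500) ≈ 0.4271
After 'present': P(genus P) = 0.9·0.4271 / (0.9·0.4271 + 0.65·0.5729) ≈ 0.5080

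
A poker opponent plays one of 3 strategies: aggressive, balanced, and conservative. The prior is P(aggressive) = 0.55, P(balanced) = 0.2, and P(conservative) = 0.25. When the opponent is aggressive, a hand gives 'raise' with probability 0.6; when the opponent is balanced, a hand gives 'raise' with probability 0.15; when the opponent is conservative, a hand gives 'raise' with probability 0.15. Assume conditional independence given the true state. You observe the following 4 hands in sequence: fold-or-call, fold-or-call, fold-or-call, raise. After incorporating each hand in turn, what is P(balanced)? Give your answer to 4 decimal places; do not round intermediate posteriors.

After 'fold-or-call': normaliser = 0.4·0.5500 + 0.85·0.2000 + 0.85·0.2500; P(aggressive) ≈ 0.3651, P(balanced) ≈ 0.2822, P(conservative) ≈ 0.3527
After 'fold-or-call': normaliser = 0.4·0.3651 + 0.85·0.2822 + 0.85·0.3527; P(aggressive) ≈ 0.2130, P(balanced) ≈ 0.3498, P(conservative) ≈ 0.4372
After 'fold-or-call': normaliser = 0.4·0.2130 + 0.85·0.3498 + 0.85·0.4372; P(aggressive) ≈ 0.1130, P(balanced) ≈ 0.3942, P(conservative) ≈ 0.4928
After 'raise': normaliser = 0.6·0.1130 + 0.15·0.3942 + 0.15·0.4928; P(aggressive) ≈ 0.3375, P(balanced) ≈ 0.2944, P(conservative) ≈ 0.3680

0.2944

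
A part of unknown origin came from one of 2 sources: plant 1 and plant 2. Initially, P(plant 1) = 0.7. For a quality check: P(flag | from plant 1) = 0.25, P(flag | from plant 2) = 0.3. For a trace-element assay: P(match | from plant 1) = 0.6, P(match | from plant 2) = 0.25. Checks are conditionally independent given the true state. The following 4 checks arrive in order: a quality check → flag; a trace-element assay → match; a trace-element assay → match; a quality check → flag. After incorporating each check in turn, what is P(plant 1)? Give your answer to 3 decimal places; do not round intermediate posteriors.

After a quality check='flag': P(plant 1) = 0.25·0.7000 / (0.25·0.7000 + 0.3·0.3000) ≈ 0.6604
After a trace-element assay='match': P(plant 1) = 0.6·0.6604 / (0.6·0.6604 + 0.25·0.3396) ≈ 0.8235
After a trace-element assay='match': P(plant 1) = 0.6·0.8235 / (0.6·0.8235 + 0.25·0.1765) ≈ 0.9180
After a quality check='flag': P(plant 1) = 0.25·0.9180 / (0.25·0.9180 + 0.3·0.0820) ≈ 0.9032

0.903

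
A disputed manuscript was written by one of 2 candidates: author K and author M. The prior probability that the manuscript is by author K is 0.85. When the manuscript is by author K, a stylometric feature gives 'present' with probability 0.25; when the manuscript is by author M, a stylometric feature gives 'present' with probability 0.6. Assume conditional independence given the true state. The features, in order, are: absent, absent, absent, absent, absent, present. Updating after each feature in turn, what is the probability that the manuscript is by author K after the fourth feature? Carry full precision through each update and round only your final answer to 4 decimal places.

0.9859

Apply Bayes' rule sequentially, carrying P(author K) forward.
After 'absent': P(author K) = 0.75·0.8500 / (0.75·0.8500 + 0.4·0.1500) ≈ 0.9140
After 'absent': P(author K) = 0.75·0.9140 / (0.75·0.9140 + 0.4·0.0860) ≈ 0.9522
After 'absent': P(author K) = 0.75·0.9522 / (0.75·0.9522 + 0.4·0.0478) ≈ 0.9739
After 'absent': P(author K) = 0.75·0.9739 / (0.75·0.9739 + 0.4·0.0261) ≈ 0.9859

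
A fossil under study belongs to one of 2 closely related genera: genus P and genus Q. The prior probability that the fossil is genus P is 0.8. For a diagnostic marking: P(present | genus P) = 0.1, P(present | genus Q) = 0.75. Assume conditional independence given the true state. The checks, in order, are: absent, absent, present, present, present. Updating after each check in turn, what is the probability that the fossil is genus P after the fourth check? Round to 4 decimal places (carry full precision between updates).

Each posterior becomes the prior for the next update.
After 'absent': P(genus P) = 0.9·0.8000 / (0.9·0.8000 + 0.25·0.2000) ≈ 0.9351
After 'absent': P(genus P) = 0.9·0.9351 / (0.9·0.9351 + 0.25·0.0649) ≈ 0.9811
After 'present': P(genus P) = 0.1·0.9811 / (0.1·0.9811 + 0.75·0.0189) ≈ 0.8736
After 'present': P(genus P) = 0.1·0.8736 / (0.1·0.8736 + 0.75·0.1264) ≈ 0.4796

0.4796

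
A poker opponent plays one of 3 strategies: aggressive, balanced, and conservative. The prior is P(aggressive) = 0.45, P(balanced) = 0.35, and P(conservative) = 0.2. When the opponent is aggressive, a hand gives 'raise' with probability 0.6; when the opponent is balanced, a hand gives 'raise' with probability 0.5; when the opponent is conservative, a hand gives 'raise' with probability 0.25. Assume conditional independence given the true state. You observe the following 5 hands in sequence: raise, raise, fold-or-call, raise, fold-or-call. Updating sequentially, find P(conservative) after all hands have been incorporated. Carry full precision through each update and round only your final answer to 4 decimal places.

After 'raise': normaliser = 0.6·0.4500 + 0.5·0.3500 + 0.25·0.2000; P(aggressive) ≈ 0.5455, P(balanced) ≈ 0.3535, P(conservative) ≈ 0.1010
After 'raise': normaliser = 0.6·0.5455 + 0.5·0.3535 + 0.25·0.1010; P(aggressive) ≈ 0.6183, P(balanced) ≈ 0.3340, P(conservative) ≈ 0.0477
After 'fold-or-call': normaliser = 0.4·0.6183 + 0.5·0.3340 + 0.75·0.0477; P(aggressive) ≈ 0.5495, P(balanced) ≈ 0.3710, P(conservative) ≈ 0.0795
After 'raise': normaliser = 0.6·0.5495 + 0.5·0.3710 + 0.25·0.0795; P(aggressive) ≈ 0.6162, P(balanced) ≈ 0.3467, P(conservative) ≈ 0.0371
After 'fold-or-call': normaliser = 0.4·0.6162 + 0.5·0.3467 + 0.75·0.0371; P(aggressive) ≈ 0.5506, P(balanced) ≈ 0.3872, P(conservative) ≈ 0.0622

0.0622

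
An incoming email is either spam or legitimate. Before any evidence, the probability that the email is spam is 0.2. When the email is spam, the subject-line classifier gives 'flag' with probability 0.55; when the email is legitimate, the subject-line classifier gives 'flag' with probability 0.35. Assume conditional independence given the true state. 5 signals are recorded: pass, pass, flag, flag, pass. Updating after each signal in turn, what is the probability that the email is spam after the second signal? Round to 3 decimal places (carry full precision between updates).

0.107

After 'pass': P(spam) = 0.45·0.2000 / (0.45·0.2000 + 0.65·0.8000) ≈ 0.1475
After 'pass': P(spam) = 0.45·0.1475 / (0.45·0.1475 + 0.65·0.8525) ≈ 0.1070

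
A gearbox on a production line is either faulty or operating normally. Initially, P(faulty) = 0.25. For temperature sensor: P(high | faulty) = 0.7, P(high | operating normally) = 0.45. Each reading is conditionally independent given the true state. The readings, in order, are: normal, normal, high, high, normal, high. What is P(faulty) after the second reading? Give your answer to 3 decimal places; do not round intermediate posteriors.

0.090

After 'normal': P(faulty) = 0.3·0.2500 / (0.3·0.2500 + 0.55·0.7500) ≈ 0.1538
After 'normal': P(faulty) = 0.3·0.1538 / (0.3·0.1538 + 0.55·0.8462) ≈ 0.0902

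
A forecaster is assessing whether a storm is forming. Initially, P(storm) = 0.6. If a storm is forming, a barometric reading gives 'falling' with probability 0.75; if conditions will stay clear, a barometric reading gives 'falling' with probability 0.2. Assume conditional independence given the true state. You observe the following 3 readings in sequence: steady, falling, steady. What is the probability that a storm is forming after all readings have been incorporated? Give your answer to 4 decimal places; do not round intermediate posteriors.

After 'steady': P(storm) = 0.25·0.6000 / (0.25·0.6000 + 0.8·0.4000) ≈ 0.3191
After 'falling': P(storm) = 0.75·0.3191 / (0.75·0.3191 + 0.2·0.6809) ≈ 0.6374
After 'steady': P(storm) = 0.25·0.6374 / (0.25·0.6374 + 0.8·0.3626) ≈ 0.3546

0.3546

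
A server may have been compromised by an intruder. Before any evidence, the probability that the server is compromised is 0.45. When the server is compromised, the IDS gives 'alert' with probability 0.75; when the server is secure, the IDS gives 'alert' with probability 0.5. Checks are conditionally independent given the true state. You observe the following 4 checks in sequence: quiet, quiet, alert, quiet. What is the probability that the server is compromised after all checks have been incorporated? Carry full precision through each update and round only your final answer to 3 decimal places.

0.133

After 'quiet': P(compromised) = 0.25·0.4500 / (0.25·0.4500 + 0.5·0.5500) ≈ 0.2903
After 'quiet': P(compromised) = 0.25·0.2903 / (0.25·0.2903 + 0.5·0.7097) ≈ 0.1698
After 'alert': P(compromised) = 0.75·0.1698 / (0.75·0.1698 + 0.5·0.8302) ≈ 0.2348
After 'quiet': P(compromised) = 0.25·0.2348 / (0.25·0.2348 + 0.5·0.7652) ≈ 0.1330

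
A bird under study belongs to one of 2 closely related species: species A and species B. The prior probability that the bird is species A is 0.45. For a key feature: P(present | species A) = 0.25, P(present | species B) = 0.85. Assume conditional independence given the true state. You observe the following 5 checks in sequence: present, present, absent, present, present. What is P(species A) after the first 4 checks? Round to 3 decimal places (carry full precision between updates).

0.094

After 'present': P(species A) = 0.25·0.4500 / (0.25·0.4500 + 0.85·0.5500) ≈ 0.1940
After 'present': P(species A) = 0.25·0.1940 / (0.25·0.1940 + 0.85·0.8060) ≈ 0.0661
After 'absent': P(species A) = 0.75·0.0661 / (0.75·0.0661 + 0.15·0.9339) ≈ 0.2614
After 'present': P(species A) = 0.25·0.2614 / (0.25·0.2614 + 0.85·0.7386) ≈ 0.0943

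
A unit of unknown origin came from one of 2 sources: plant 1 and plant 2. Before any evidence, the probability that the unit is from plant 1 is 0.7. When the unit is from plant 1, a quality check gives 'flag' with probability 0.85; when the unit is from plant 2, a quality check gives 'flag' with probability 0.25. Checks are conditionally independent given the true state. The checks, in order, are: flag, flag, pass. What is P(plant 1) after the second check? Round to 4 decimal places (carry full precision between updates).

0.9643

After 'flag': P(plant 1) = 0.85·0.7000 / (0.85·0.7000 + 0.25·0.3000) ≈ 0.8881
After 'flag': P(plant 1) = 0.85·0.8881 / (0.85·0.8881 + 0.25·0.1119) ≈ 0.9643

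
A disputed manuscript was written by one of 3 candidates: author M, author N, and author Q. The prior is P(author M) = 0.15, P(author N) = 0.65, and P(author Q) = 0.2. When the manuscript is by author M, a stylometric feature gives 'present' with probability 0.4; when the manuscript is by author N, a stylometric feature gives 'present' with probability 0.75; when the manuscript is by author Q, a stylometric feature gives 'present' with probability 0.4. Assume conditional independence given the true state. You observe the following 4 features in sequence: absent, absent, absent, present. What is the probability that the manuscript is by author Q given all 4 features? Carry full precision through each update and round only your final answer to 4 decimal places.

0.4565

Apply Bayes' rule sequentially, carrying P(author Q) forward.
After 'absent': normaliser = 0.6·0.1500 + 0.25·0.6500 + 0.6·0.2000; P(author M) ≈ 0.2416, P(author N) ≈ 0.4362, P(author Q) ≈ 0.3221
After 'absent': normaliser = 0.6·0.2416 + 0.25·0.4362 + 0.6·0.3221; P(author M) ≈ 0.3241, P(author N) ≈ 0.2438, P(author Q) ≈ 0.4321
After 'absent': normaliser = 0.6·0.3241 + 0.25·0.2438 + 0.6·0.4321; P(author M) ≈ 0.3778, P(author N) ≈ 0.1184, P(author Q) ≈ 0.5038
After 'present': normaliser = 0.4·0.3778 + 0.75·0.1184 + 0.4·0.5038; P(author M) ≈ 0.3423, P(author N) ≈ 0.2012, P(author Q) ≈ 0.4565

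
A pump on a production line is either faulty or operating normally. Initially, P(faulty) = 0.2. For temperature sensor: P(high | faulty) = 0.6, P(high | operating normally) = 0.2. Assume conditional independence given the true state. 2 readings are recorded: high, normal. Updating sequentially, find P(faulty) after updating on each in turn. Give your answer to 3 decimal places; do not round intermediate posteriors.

0.273

After 'high': P(faulty) = 0.6·0.2000 / (0.6·0.2000 + 0.2·0.8000) ≈ 0.4286
After 'normal': P(faulty) = 0.4·0.4286 / (0.4·0.4286 + 0.8·0.5714) ≈ 0.2727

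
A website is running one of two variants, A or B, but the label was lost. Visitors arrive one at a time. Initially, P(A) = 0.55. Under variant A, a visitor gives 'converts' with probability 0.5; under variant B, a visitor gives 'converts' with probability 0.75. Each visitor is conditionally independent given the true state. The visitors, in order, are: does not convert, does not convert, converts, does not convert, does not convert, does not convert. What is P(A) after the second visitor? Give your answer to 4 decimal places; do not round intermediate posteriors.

0.8302

After 'does not convert': P(A) = 0.5·0.5500 / (0.5·0.5500 + 0.25·0.4500) ≈ 0.7097
After 'does not convert': P(A) = 0.5·0.7097 / (0.5·0.7097 + 0.25·0.2903) ≈ 0.8302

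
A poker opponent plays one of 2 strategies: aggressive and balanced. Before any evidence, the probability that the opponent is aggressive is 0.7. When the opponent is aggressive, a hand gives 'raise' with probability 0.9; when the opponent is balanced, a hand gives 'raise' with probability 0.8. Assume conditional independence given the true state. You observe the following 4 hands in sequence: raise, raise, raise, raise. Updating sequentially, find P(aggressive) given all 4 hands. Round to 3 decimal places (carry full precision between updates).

After 'raise': P(aggressive) = 0.9·0.7000 / (0.9·0.7000 + 0.8·0.3000) ≈ 0.7241
After 'raise': P(aggressive) = 0.9·0.7241 / (0.9·0.7241 + 0.8·0.2759) ≈ 0.7470
After 'raise': P(aggressive) = 0.9·0.7470 / (0.9·0.7470 + 0.8·0.2530) ≈ 0.7686
After 'raise': P(aggressive) = 0.9·0.7686 / (0.9·0.7686 + 0.8·0.2314) ≈ 0.7889

0.789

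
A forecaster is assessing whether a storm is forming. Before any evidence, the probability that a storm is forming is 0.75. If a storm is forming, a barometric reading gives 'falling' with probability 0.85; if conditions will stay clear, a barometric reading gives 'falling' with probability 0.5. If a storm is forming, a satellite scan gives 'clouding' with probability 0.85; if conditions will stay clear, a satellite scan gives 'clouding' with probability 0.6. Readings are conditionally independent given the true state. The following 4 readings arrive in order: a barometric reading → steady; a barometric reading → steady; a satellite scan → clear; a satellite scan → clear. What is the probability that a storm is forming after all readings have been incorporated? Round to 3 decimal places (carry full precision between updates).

0.037

After a barometric reading='steady': P(storm) = 0.15·0.7500 / (0.15·0.7500 + 0.5·0.2500) ≈ 0.4737
After a barometric reading='steady': P(storm) = 0.15·0.4737 / (0.15·0.4737 + 0.5·0.5263) ≈ 0.2126
After a satellite scan='clear': P(storm) = 0.15·0.2126 / (0.15·0.2126 + 0.4·0.7874) ≈ 0.0919
After a satellite scan='clear': P(storm) = 0.15·0.0919 / (0.15·0.0919 + 0.4·0.9081) ≈ 0.0366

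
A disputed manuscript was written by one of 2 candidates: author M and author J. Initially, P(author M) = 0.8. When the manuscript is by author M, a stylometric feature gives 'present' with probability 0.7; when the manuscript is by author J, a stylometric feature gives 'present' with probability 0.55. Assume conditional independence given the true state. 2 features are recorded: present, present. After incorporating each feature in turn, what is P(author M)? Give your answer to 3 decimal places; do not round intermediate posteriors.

0.866

After 'present': P(author M) = 0.7·0.8000 / (0.7·0.8000 + 0.55·0.2000) ≈ 0.8358
After 'present': P(author M) = 0.7·0.8358 / (0.7·0.8358 + 0.55·0.1642) ≈ 0.8663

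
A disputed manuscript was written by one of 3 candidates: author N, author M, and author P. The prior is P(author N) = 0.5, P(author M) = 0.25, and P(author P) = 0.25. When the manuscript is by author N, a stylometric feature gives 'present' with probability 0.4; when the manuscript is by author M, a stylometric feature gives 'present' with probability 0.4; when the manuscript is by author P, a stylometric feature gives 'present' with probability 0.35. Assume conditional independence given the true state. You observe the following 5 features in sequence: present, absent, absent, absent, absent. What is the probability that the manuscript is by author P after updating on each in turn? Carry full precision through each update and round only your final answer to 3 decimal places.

0.287

Apply Bayes' rule sequentially, carrying P(author P) forward.
After 'present': normaliser = 0.4·0.5000 + 0.4·0.2500 + 0.35·0.2500; P(author N) ≈ 0.5161, P(author M) ≈ 0.2581, P(author P) ≈ 0.2258
After 'absent': normaliser = 0.6·0.5161 + 0.6·0.2581 + 0.65·0.2258; P(author N) ≈ 0.5066, P(author M) ≈ 0.2533, P(author P) ≈ 0.2401
After 'absent': normaliser = 0.6·0.5066 + 0.6·0.2533 + 0.65·0.2401; P(author N) ≈ 0.4967, P(author M) ≈ 0.2483, P(author P) ≈ 0.2550
After 'absent': normaliser = 0.6·0.4967 + 0.6·0.2483 + 0.65·0.2550; P(author N) ≈ 0.4863, P(author M) ≈ 0.2432, P(author P) ≈ 0.2705
After 'absent': normaliser = 0.6·0.4863 + 0.6·0.2432 + 0.65·0.2705; P(author N) ≈ 0.4756, P(author M) ≈ 0.2378, P(author P) ≈ 0.2866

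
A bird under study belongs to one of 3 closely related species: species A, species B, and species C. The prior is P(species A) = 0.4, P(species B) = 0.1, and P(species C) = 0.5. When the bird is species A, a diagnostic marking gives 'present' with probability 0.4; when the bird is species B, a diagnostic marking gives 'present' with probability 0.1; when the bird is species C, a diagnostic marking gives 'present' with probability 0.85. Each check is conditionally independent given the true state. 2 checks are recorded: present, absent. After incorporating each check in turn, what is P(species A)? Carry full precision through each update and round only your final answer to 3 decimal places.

0.569

Each posterior becomes the prior for the next update.
After 'present': normaliser = 0.4·0.4000 + 0.1·0.1000 + 0.85·0.5000; P(species A) ≈ 0.2689, P(species B) ≈ 0.0168, P(species C) ≈ 0.7143
After 'absent': normaliser = 0.6·0.2689 + 0.9·0.0168 + 0.15·0.7143; P(species A) ≈ 0.5689, P(species B) ≈ 0.0533, P(species C) ≈ 0.3778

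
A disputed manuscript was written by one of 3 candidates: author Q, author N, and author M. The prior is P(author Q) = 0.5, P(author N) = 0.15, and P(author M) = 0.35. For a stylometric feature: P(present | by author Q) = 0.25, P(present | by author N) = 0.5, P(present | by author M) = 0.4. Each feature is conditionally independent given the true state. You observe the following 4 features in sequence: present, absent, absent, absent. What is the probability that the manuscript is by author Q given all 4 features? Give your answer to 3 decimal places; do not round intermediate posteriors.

0.571

After 'present': normaliser = 0.25·0.5000 + 0.5·0.1500 + 0.4·0.3500; P(author Q) ≈ 0.3676, P(author N) ≈ 0.2206, P(author M) ≈ 0.4118
After 'absent': normaliser = 0.75·0.3676 + 0.5·0.2206 + 0.6·0.4118; P(author Q) ≈ 0.4355, P(author N) ≈ 0.1742, P(author M) ≈ 0.3902
After 'absent': normaliser = 0.75·0.4355 + 0.5·0.1742 + 0.6·0.3902; P(author Q) ≈ 0.5042, P(author N) ≈ 0.1344, P(author M) ≈ 0.3614
After 'absent': normaliser = 0.75·0.5042 + 0.5·0.1344 + 0.6·0.3614; P(author Q) ≈ 0.5710, P(author N) ≈ 0.1015, P(author M) ≈ 0.3275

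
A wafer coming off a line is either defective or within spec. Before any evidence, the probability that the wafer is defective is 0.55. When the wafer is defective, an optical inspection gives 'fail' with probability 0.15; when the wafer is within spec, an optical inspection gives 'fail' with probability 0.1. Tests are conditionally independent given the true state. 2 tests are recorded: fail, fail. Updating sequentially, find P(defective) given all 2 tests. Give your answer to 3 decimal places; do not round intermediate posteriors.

After 'fail': P(defective) = 0.15·0.5500 / (0.15·0.5500 + 0.1·0.4500) ≈ 0.6471
After 'fail': P(defective) = 0.15·0.6471 / (0.15·0.6471 + 0.1·0.3529) ≈ 0.7333

0.733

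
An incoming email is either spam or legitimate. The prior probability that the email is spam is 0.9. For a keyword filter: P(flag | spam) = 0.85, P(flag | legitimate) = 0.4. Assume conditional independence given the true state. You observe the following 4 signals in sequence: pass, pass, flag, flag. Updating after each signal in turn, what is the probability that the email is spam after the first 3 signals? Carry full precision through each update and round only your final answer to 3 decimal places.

Apply Bayes' rule sequentially, carrying P(spam) forward.
After 'pass': P(spam) = 0.15·0.9000 / (0.15·0.9000 + 0.6·0.1000) ≈ 0.6923
After 'pass': P(spam) = 0.15·0.6923 / (0.15·0.6923 + 0.6·0.3077) ≈ 0.3600
After 'flag': P(spam) = 0.85·0.3600 / (0.85·0.3600 + 0.4·0.6400) ≈ 0.5445

0.544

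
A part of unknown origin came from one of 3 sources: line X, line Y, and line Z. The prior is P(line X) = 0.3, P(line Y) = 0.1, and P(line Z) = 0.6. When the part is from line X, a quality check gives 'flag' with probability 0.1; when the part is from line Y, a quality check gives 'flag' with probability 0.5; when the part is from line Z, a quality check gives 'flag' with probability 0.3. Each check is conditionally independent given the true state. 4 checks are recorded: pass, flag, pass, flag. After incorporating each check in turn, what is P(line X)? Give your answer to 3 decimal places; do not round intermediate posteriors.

Each posterior becomes the prior for the next update.
After 'pass': normaliser = 0.9·0.3000 + 0.5·0.1000 + 0.7·0.6000; P(line X) ≈ 0.3649, P(line Y) ≈ 0.0676, P(line Z) ≈ 0.5676
After 'flag': normaliser = 0.1·0.3649 + 0.5·0.0676 + 0.3·0.5676; P(line X) ≈ 0.1517, P(line Y) ≈ 0.1404, P(line Z) ≈ 0.7079
After 'pass': normaliser = 0.9·0.1517 + 0.5·0.1404 + 0.7·0.7079; P(line X) ≈ 0.1944, P(line Y) ≈ 0.1000, P(line Z) ≈ 0.7056
After 'flag': normaliser = 0.1·0.1944 + 0.5·0.1000 + 0.3·0.7056; P(line X) ≈ 0.0692, P(line Y) ≈ 0.1779, P(line Z) ≈ 0.7530

0.069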